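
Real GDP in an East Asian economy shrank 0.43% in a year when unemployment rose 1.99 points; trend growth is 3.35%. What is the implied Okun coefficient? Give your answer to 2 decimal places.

Growth form: g_Y = g_Y* - β × Δu, so β = (g_Y* - g_Y)/Δu.
β = (3.35 + 0.43)/1.99 = 3.78/1.99 = 1.90.

β ≈ 1.90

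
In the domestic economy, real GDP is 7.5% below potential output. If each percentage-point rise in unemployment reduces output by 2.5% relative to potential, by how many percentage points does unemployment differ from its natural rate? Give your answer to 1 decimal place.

Okun's law: output gap = -β × (u - u*), so u - u* = -(output gap)/β.
u - u* = -(-7.5)/2.5 = 3 percentage points.

3.0 percentage points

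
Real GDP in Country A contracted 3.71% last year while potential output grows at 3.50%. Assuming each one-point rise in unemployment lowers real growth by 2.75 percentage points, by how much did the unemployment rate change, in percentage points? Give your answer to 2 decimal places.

2.62 percentage points

Growth-rate Okun's law: g_Y = g_Y* - β × Δu, so Δu = (g_Y* - g_Y)/β.
Δu = (3.5 + 3.71)/2.75 = 7.21/2.75 = 2.62 percentage points.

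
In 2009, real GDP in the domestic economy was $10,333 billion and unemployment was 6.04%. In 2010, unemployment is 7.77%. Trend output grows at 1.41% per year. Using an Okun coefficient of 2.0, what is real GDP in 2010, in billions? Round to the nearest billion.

Δu = 7.77 - 6.04 = 1.73 points.
Okun's law (growth form): g_Y = g_Y* - β × Δu = 1.41 - 2.0 × (1.73) = 1.41 - 3.46 = -2.05%.
Real GDP in the next year = 10333 × (1 - 2.05/100) = 10333 × 0.9795 ≈ 10121 billion.

$10,121 billion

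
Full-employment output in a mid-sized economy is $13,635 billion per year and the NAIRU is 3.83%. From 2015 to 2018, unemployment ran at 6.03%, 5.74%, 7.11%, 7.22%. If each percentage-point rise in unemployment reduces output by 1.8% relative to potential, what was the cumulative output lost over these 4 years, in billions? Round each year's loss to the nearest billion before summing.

$2,646 billion

Year 2015: gap = -1.8 × (6.03 - 3.83) = -3.96%, loss ≈ 13635 × 3.96/100 ≈ 540.
Year 2016: gap = -1.8 × (5.74 - 3.83) = -3.438%, loss ≈ 13635 × 3.438/100 ≈ 469.
Year 2017: gap = -1.8 × (7.11 - 3.83) = -5.904%, loss ≈ 13635 × 5.904/100 ≈ 805.
Year 2018: gap = -1.8 × (7.22 - 3.83) = -6.102%, loss ≈ 13635 × 6.102/100 ≈ 832.
Total lost output = 540 + 469 + 805 + 832 = 2646 billion.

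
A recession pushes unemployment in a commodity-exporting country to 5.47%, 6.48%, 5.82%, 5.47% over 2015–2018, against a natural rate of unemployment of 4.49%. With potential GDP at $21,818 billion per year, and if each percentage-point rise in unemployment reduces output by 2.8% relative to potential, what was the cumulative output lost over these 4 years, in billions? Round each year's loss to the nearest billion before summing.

$3,227 billion

Year 2015: gap = -2.8 × (5.47 - 4.49) = -2.744%, loss ≈ 21818 × 2.744/100 ≈ 599.
Year 2016: gap = -2.8 × (6.48 - 4.49) = -5.572%, loss ≈ 21818 × 5.572/100 ≈ 1216.
Year 2017: gap = -2.8 × (5.82 - 4.49) = -3.724%, loss ≈ 21818 × 3.724/100 ≈ 813.
Year 2018: gap = -2.8 × (5.47 - 4.49) = -2.744%, loss ≈ 21818 × 2.744/100 ≈ 599.
Total lost output = 599 + 1216 + 813 + 599 = 3227 billion.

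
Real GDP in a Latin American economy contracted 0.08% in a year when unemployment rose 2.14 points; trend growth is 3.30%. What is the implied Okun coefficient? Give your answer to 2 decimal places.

Growth form: g_Y = g_Y* - β × Δu, so β = (g_Y* - g_Y)/Δu.
β = (3.3 + 0.08)/2.14 = 3.38/2.14 = 1.58.

β ≈ 1.58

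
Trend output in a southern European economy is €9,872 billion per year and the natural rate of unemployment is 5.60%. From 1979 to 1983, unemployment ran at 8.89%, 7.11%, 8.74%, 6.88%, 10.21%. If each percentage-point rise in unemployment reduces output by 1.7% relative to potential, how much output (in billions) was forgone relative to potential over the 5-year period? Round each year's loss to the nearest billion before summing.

Year 1979: gap = -1.7 × (8.89 - 5.6) = -5.593%, loss ≈ 9872 × 5.593/100 ≈ 552.
Year 1980: gap = -1.7 × (7.11 - 5.6) = -2.567%, loss ≈ 9872 × 2.567/100 ≈ 253.
Year 1981: gap = -1.7 × (8.74 - 5.6) = -5.338%, loss ≈ 9872 × 5.338/100 ≈ 527.
Year 1982: gap = -1.7 × (6.88 - 5.6) = -2.176%, loss ≈ 9872 × 2.176/100 ≈ 215.
Year 1983: gap = -1.7 × (10.21 - 5.6) = -7.837%, loss ≈ 9872 × 7.837/100 ≈ 774.
Total lost output = 552 + 253 + 527 + 215 + 774 = 2321 billion.

€2,321 billion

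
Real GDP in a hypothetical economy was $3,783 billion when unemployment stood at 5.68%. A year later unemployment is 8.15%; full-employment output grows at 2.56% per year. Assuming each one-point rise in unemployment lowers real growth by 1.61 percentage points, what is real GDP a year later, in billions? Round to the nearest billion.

$3,729 billion

Δu = 8.15 - 5.68 = 2.47 points.
Okun's law (growth form): g_Y = g_Y* - β × Δu = 2.56 - 1.61 × (2.47) = 2.56 - 3.9767 = -1.4167%.
Real GDP in the next year = 3783 × (1 - 1.4167/100) = 3783 × 0.985833 ≈ 3729 billion.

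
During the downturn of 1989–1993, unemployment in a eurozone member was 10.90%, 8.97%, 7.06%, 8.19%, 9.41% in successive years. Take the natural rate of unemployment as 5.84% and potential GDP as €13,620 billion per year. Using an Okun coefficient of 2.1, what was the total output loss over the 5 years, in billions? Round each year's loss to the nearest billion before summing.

Year 1989: gap = -2.1 × (10.9 - 5.84) = -10.626%, loss ≈ 13620 × 10.626/100 ≈ 1447.
Year 1990: gap = -2.1 × (8.97 - 5.84) = -6.573%, loss ≈ 13620 × 6.573/100 ≈ 895.
Year 1991: gap = -2.1 × (7.06 - 5.84) = -2.562%, loss ≈ 13620 × 2.562/100 ≈ 349.
Year 1992: gap = -2.1 × (8.19 - 5.84) = -4.935%, loss ≈ 13620 × 4.935/100 ≈ 672.
Year 1993: gap = -2.1 × (9.41 - 5.84) = -7.497%, loss ≈ 13620 × 7.497/100 ≈ 1021.
Total lost output = 1447 + 895 + 349 + 672 + 1021 = 4384 billion.

€4,384 billion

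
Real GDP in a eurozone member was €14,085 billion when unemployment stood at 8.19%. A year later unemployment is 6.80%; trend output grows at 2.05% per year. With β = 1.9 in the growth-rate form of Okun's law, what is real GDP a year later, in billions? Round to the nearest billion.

€14,746 billion

Δu = 6.8 - 8.19 = -1.39 points.
Okun's law (growth form): g_Y = g_Y* - β × Δu = 2.05 - 1.9 × (-1.39) = 2.05 + 2.641 = 4.691%.
Real GDP in the next year = 14085 × (1 + 4.691/100) = 14085 × 1.04691 ≈ 14746 billion.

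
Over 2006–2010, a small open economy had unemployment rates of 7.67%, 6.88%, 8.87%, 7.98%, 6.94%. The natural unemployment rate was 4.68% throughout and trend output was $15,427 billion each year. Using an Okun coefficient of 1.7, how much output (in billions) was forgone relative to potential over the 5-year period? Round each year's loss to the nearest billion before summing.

Year 2006: gap = -1.7 × (7.67 - 4.68) = -5.083%, loss ≈ 15427 × 5.083/100 ≈ 784.
Year 2007: gap = -1.7 × (6.88 - 4.68) = -3.74%, loss ≈ 15427 × 3.74/100 ≈ 577.
Year 2008: gap = -1.7 × (8.87 - 4.68) = -7.123%, loss ≈ 15427 × 7.123/100 ≈ 1099.
Year 2009: gap = -1.7 × (7.98 - 4.68) = -5.61%, loss ≈ 15427 × 5.61/100 ≈ 865.
Year 2010: gap = -1.7 × (6.94 - 4.68) = -3.842%, loss ≈ 15427 × 3.842/100 ≈ 593.
Total lost output = 784 + 577 + 1099 + 865 + 593 = 3918 billion.

$3,918 billion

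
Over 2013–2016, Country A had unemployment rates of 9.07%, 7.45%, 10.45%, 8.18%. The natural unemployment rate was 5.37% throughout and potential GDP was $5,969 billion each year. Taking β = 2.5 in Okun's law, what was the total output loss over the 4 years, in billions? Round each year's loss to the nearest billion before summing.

Year 2013: gap = -2.5 × (9.07 - 5.37) = -9.25%, loss ≈ 5969 × 9.25/100 ≈ 552.
Year 2014: gap = -2.5 × (7.45 - 5.37) = -5.2%, loss ≈ 5969 × 5.2/100 ≈ 310.
Year 2015: gap = -2.5 × (10.45 - 5.37) = -12.7%, loss ≈ 5969 × 12.7/100 ≈ 758.
Year 2016: gap = -2.5 × (8.18 - 5.37) = -7.025%, loss ≈ 5969 × 7.025/100 ≈ 419.
Total lost output = 552 + 310 + 758 + 419 = 2039 billion.

$2,039 billion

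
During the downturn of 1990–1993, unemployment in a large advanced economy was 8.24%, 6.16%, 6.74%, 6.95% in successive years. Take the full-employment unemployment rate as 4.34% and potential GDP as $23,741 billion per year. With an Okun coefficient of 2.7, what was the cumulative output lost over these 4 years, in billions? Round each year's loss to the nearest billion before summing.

Year 1990: gap = -2.7 × (8.24 - 4.34) = -10.53%, loss ≈ 23741 × 10.53/100 ≈ 2500.
Year 1991: gap = -2.7 × (6.16 - 4.34) = -4.914%, loss ≈ 23741 × 4.914/100 ≈ 1167.
Year 1992: gap = -2.7 × (6.74 - 4.34) = -6.48%, loss ≈ 23741 × 6.48/100 ≈ 1538.
Year 1993: gap = -2.7 × (6.95 - 4.34) = -7.047%, loss ≈ 23741 × 7.047/100 ≈ 1673.
Total lost output = 2500 + 1167 + 1538 + 1673 = 6878 billion.

$6,878 billion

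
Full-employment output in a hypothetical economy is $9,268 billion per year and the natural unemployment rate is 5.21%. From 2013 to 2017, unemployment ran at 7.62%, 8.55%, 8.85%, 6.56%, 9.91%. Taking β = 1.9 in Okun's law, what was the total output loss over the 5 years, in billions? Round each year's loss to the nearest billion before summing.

$2,719 billion

Year 2013: gap = -1.9 × (7.62 - 5.21) = -4.579%, loss ≈ 9268 × 4.579/100 ≈ 424.
Year 2014: gap = -1.9 × (8.55 - 5.21) = -6.346%, loss ≈ 9268 × 6.346/100 ≈ 588.
Year 2015: gap = -1.9 × (8.85 - 5.21) = -6.916%, loss ≈ 9268 × 6.916/100 ≈ 641.
Year 2016: gap = -1.9 × (6.56 - 5.21) = -2.565%, loss ≈ 9268 × 2.565/100 ≈ 238.
Year 2017: gap = -1.9 × (9.91 - 5.21) = -8.93%, loss ≈ 9268 × 8.93/100 ≈ 828.
Total lost output = 424 + 588 + 641 + 238 + 828 = 2719 billion.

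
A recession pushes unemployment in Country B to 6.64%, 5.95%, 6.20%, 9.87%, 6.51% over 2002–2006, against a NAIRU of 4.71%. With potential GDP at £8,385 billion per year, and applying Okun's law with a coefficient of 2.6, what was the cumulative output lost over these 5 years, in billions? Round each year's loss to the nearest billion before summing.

Year 2002: gap = -2.6 × (6.64 - 4.71) = -5.018%, loss ≈ 8385 × 5.018/100 ≈ 421.
Year 2003: gap = -2.6 × (5.95 - 4.71) = -3.224%, loss ≈ 8385 × 3.224/100 ≈ 270.
Year 2004: gap = -2.6 × (6.2 - 4.71) = -3.874%, loss ≈ 8385 × 3.874/100 ≈ 325.
Year 2005: gap = -2.6 × (9.87 - 4.71) = -13.416%, loss ≈ 8385 × 13.416/100 ≈ 1125.
Year 2006: gap = -2.6 × (6.51 - 4.71) = -4.68%, loss ≈ 8385 × 4.68/100 ≈ 392.
Total lost output = 421 + 270 + 325 + 1125 + 392 = 2533 billion.

£2,533 billion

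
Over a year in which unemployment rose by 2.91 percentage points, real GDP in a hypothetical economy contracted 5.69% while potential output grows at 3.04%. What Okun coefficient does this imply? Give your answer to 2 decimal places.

Growth form: g_Y = g_Y* - β × Δu, so β = (g_Y* - g_Y)/Δu.
β = (3.04 + 5.69)/2.91 = 8.73/2.91 = 3.00.

β ≈ 3.00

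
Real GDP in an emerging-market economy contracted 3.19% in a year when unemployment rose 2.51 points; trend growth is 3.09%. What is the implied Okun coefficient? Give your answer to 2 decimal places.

Growth form: g_Y = g_Y* - β × Δu, so β = (g_Y* - g_Y)/Δu.
β = (3.09 + 3.19)/2.51 = 6.28/2.51 = 2.50.

β ≈ 2.50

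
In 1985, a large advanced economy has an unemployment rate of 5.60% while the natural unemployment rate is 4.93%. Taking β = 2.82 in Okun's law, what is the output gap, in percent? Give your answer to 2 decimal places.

The unemployment gap is 5.6 - 4.93 = 0.67 percentage points.
Okun's law gives an output gap of -2.82 × 0.67 = -1.8894%, i.e. 1.89% below potential.

-1.89%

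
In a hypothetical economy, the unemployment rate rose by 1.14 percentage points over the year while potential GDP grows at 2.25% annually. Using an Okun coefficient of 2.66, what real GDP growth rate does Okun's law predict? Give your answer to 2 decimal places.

Growth-rate Okun's law: g_Y = g_Y* - β × Δu.
g_Y = 2.25 - 2.66 × (1.14) = 2.25 - 3.0324 = -0.7824%, i.e. -0.78% to 2 d.p.

-0.78%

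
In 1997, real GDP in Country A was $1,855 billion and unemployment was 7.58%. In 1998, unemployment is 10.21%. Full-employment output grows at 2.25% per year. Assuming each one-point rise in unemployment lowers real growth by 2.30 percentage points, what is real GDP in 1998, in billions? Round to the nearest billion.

Δu = 10.21 - 7.58 = 2.63 points.
Okun's law (growth form): g_Y = g_Y* - β × Δu = 2.25 - 2.30 × (2.63) = 2.25 - 6.049 = -3.799%.
Real GDP in the next year = 1855 × (1 - 3.799/100) = 1855 × 0.96201 ≈ 1785 billion.

$1,785 billion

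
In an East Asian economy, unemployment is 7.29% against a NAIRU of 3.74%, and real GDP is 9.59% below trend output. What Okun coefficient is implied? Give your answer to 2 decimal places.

β ≈ 2.70

Okun's law: output gap = -β × (u - u*).
-9.59 = -β × (7.29 - 3.74) = -β × 3.55, so β = 9.59/3.55 = 2.70.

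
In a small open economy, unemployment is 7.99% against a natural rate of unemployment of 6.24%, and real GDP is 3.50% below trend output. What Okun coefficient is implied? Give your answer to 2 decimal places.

β ≈ 2.00

Okun's law: output gap = -β × (u - u*).
-3.50 = -β × (7.99 - 6.24) = -β × 1.75, so β = 3.5/1.75 = 2.00.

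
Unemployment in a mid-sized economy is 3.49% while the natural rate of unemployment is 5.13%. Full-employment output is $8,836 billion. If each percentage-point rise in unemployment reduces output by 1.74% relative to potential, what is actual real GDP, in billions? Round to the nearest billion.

$9,088 billion

Unemployment gap = 3.49 - 5.13 = -1.64 points, so the output gap is -1.74 × (-1.64) = 2.8536%.
Actual GDP = 8836 × (1 + 2.8536/100) = 8836 × 1.028536 ≈ 9088 billion.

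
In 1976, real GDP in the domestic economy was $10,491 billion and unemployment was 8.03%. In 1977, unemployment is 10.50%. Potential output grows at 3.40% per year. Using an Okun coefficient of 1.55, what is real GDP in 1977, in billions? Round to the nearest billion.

$10,446 billion

Δu = 10.5 - 8.03 = 2.47 points.
Okun's law (growth form): g_Y = g_Y* - β × Δu = 3.40 - 1.55 × (2.47) = 3.4 - 3.8285 = -0.4285%.
Real GDP in the next year = 10491 × (1 - 0.4285/100) = 10491 × 0.995715 ≈ 10446 billion.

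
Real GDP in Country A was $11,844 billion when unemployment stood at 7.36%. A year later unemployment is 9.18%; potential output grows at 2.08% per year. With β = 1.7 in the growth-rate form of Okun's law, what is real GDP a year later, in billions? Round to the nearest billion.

Δu = 9.18 - 7.36 = 1.82 points.
Okun's law (growth form): g_Y = g_Y* - β × Δu = 2.08 - 1.7 × (1.82) = 2.08 - 3.094 = -1.014%.
Real GDP in the next year = 11844 × (1 - 1.014/100) = 11844 × 0.98986 ≈ 11724 billion.

$11,724 billion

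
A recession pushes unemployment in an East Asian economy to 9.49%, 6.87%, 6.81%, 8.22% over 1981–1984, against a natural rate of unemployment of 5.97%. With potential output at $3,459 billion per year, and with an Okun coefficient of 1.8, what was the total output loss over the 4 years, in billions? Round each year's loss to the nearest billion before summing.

$467 billion

Year 1981: gap = -1.8 × (9.49 - 5.97) = -6.336%, loss ≈ 3459 × 6.336/100 ≈ 219.
Year 1982: gap = -1.8 × (6.87 - 5.97) = -1.62%, loss ≈ 3459 × 1.62/100 ≈ 56.
Year 1983: gap = -1.8 × (6.81 - 5.97) = -1.512%, loss ≈ 3459 × 1.512/100 ≈ 52.
Year 1984: gap = -1.8 × (8.22 - 5.97) = -4.05%, loss ≈ 3459 × 4.05/100 ≈ 140.
Total lost output = 219 + 56 + 52 + 140 = 467 billion.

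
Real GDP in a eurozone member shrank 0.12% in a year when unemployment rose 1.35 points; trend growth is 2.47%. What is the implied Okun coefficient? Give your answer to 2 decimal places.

β ≈ 1.92

Growth form: g_Y = g_Y* - β × Δu, so β = (g_Y* - g_Y)/Δu.
β = (2.47 + 0.12)/1.35 = 2.59/1.35 = 1.92.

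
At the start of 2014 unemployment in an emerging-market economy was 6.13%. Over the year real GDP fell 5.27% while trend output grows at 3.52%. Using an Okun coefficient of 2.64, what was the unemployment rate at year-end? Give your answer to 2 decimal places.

Growth-rate Okun's law: g_Y = g_Y* - β × Δu, so Δu = (g_Y* - g_Y)/β.
Δu = (3.52 + 5.27)/2.64 = 8.79/2.64 = 3.33 percentage points.
Year-end unemployment = 6.13 + 3.33 = 9.46%.

9.46%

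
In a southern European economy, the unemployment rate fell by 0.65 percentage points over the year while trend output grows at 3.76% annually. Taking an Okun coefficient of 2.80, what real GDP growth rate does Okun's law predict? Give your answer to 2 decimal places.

Growth-rate Okun's law: g_Y = g_Y* - β × Δu.
g_Y = 3.76 - 2.80 × (-0.65) = 3.76 + 1.82 = 5.58%, i.e. 5.58% to 2 d.p.

5.58%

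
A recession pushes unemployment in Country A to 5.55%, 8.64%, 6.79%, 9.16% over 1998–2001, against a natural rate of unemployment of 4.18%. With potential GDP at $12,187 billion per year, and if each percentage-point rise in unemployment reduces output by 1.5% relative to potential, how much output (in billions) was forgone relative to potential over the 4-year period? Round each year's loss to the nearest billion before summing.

Year 1998: gap = -1.5 × (5.55 - 4.18) = -2.055%, loss ≈ 12187 × 2.055/100 ≈ 250.
Year 1999: gap = -1.5 × (8.64 - 4.18) = -6.69%, loss ≈ 12187 × 6.69/100 ≈ 815.
Year 2000: gap = -1.5 × (6.79 - 4.18) = -3.915%, loss ≈ 12187 × 3.915/100 ≈ 477.
Year 2001: gap = -1.5 × (9.16 - 4.18) = -7.47%, loss ≈ 12187 × 7.47/100 ≈ 910.
Total lost output = 250 + 815 + 477 + 910 = 2452 billion.

$2,452 billion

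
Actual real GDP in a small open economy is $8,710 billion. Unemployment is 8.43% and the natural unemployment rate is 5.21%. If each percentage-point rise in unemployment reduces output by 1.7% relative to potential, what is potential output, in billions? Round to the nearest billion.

Unemployment gap = 8.43 - 5.21 = 3.22 points, so output gap = -1.7 × 3.22 = -5.474%.
Since Y = Y* × (1 + gap/100), Y* = 8710/0.94526 ≈ 9214 billion.

$9,214 billion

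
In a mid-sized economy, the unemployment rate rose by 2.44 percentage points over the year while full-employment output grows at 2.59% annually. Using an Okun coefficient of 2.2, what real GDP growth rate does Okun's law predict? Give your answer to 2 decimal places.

Growth-rate Okun's law: g_Y = g_Y* - β × Δu.
g_Y = 2.59 - 2.2 × (2.44) = 2.59 - 5.368 = -2.778%, i.e. -2.78% to 2 d.p.

-2.78%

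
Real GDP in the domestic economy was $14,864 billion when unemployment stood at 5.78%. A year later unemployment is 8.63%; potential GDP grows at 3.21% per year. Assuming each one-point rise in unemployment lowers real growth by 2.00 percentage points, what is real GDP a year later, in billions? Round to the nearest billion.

$14,494 billion

Δu = 8.63 - 5.78 = 2.85 points.
Okun's law (growth form): g_Y = g_Y* - β × Δu = 3.21 - 2.00 × (2.85) = 3.21 - 5.7 = -2.49%.
Real GDP in the next year = 14864 × (1 - 2.49/100) = 14864 × 0.9751 ≈ 14494 billion.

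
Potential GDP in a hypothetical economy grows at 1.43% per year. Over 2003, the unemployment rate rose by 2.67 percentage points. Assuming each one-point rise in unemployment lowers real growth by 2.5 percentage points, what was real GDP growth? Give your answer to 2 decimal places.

Growth-rate Okun's law: g_Y = g_Y* - β × Δu.
g_Y = 1.43 - 2.5 × (2.67) = 1.43 - 6.675 = -5.245%, i.e. -5.25% to 2 d.p.

-5.25%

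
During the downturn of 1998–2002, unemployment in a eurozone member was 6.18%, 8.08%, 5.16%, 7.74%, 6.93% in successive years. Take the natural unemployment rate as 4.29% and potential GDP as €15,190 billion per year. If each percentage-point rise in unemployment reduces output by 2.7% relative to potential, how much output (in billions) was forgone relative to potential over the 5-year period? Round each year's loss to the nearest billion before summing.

Year 1998: gap = -2.7 × (6.18 - 4.29) = -5.103%, loss ≈ 15190 × 5.103/100 ≈ 775.
Year 1999: gap = -2.7 × (8.08 - 4.29) = -10.233%, loss ≈ 15190 × 10.233/100 ≈ 1554.
Year 2000: gap = -2.7 × (5.16 - 4.29) = -2.349%, loss ≈ 15190 × 2.349/100 ≈ 357.
Year 2001: gap = -2.7 × (7.74 - 4.29) = -9.315%, loss ≈ 15190 × 9.315/100 ≈ 1415.
Year 2002: gap = -2.7 × (6.93 - 4.29) = -7.128%, loss ≈ 15190 × 7.128/100 ≈ 1083.
Total lost output = 775 + 1554 + 357 + 1415 + 1083 = 5184 billion.

€5,184 billion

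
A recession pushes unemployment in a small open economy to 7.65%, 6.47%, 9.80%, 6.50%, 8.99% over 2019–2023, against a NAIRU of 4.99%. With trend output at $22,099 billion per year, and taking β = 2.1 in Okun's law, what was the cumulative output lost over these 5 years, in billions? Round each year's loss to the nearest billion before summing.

$6,710 billion

Year 2019: gap = -2.1 × (7.65 - 4.99) = -5.586%, loss ≈ 22099 × 5.586/100 ≈ 1234.
Year 2020: gap = -2.1 × (6.47 - 4.99) = -3.108%, loss ≈ 22099 × 3.108/100 ≈ 687.
Year 2021: gap = -2.1 × (9.8 - 4.99) = -10.101%, loss ≈ 22099 × 10.101/100 ≈ 2232.
Year 2022: gap = -2.1 × (6.5 - 4.99) = -3.171%, loss ≈ 22099 × 3.171/100 ≈ 701.
Year 2023: gap = -2.1 × (8.99 - 4.99) = -8.4%, loss ≈ 22099 × 8.4/100 ≈ 1856.
Total lost output = 1234 + 687 + 2232 + 701 + 1856 = 6710 billion.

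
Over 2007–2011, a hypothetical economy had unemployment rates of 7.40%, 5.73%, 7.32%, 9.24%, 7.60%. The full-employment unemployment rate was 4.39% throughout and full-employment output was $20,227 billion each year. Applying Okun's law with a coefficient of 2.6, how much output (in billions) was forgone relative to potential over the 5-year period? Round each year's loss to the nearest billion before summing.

Year 2007: gap = -2.6 × (7.4 - 4.39) = -7.826%, loss ≈ 20227 × 7.826/100 ≈ 1583.
Year 2008: gap = -2.6 × (5.73 - 4.39) = -3.484%, loss ≈ 20227 × 3.484/100 ≈ 705.
Year 2009: gap = -2.6 × (7.32 - 4.39) = -7.618%, loss ≈ 20227 × 7.618/100 ≈ 1541.
Year 2010: gap = -2.6 × (9.24 - 4.39) = -12.61%, loss ≈ 20227 × 12.61/100 ≈ 2551.
Year 2011: gap = -2.6 × (7.6 - 4.39) = -8.346%, loss ≈ 20227 × 8.346/100 ≈ 1688.
Total lost output = 1583 + 705 + 1541 + 2551 + 1688 = 8068 billion.

$8,068 billion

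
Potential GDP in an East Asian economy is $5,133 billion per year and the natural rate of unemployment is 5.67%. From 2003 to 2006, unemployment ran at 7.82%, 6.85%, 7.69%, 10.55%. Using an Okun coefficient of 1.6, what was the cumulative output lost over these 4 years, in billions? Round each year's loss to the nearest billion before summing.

$841 billion

Year 2003: gap = -1.6 × (7.82 - 5.67) = -3.44%, loss ≈ 5133 × 3.44/100 ≈ 177.
Year 2004: gap = -1.6 × (6.85 - 5.67) = -1.888%, loss ≈ 5133 × 1.888/100 ≈ 97.
Year 2005: gap = -1.6 × (7.69 - 5.67) = -3.232%, loss ≈ 5133 × 3.232/100 ≈ 166.
Year 2006: gap = -1.6 × (10.55 - 5.67) = -7.808%, loss ≈ 5133 × 7.808/100 ≈ 401.
Total lost output = 177 + 97 + 166 + 401 = 841 billion.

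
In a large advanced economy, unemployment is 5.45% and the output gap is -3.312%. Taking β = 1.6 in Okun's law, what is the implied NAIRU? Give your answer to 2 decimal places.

From Okun's law, u - u* = -(output gap)/β = -(-3.312)/1.6 = 2.07 points.
So u* = 5.45 - 2.07 = 3.38%.

3.38%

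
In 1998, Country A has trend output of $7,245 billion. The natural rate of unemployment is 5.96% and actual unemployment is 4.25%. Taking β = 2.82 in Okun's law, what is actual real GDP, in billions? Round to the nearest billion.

Unemployment gap = 4.25 - 5.96 = -1.71 points, so the output gap is -2.82 × (-1.71) = 4.8222%.
Actual GDP = 7245 × (1 + 4.8222/100) = 7245 × 1.048222 ≈ 7594 billion.

$7,594 billion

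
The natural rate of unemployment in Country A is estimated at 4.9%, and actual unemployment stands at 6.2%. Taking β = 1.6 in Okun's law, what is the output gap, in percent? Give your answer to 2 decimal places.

-2.08%

The unemployment gap is 6.2 - 4.9 = 1.3 percentage points.
Okun's law gives an output gap of -1.6 × 1.3 = -2.08%, i.e. 2.08% below potential.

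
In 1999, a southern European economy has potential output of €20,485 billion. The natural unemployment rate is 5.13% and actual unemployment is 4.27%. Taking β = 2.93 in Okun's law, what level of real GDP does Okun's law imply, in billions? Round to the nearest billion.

Unemployment gap = 4.27 - 5.13 = -0.86 points, so the output gap is -2.93 × (-0.86) = 2.5198%.
Actual GDP = 20485 × (1 + 2.5198/100) = 20485 × 1.025198 ≈ 21001 billion.

€21,001 billion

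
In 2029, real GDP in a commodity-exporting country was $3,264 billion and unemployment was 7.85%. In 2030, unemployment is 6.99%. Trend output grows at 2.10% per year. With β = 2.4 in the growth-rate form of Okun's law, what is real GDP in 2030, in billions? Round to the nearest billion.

$3,400 billion

Δu = 6.99 - 7.85 = -0.86 points.
Okun's law (growth form): g_Y = g_Y* - β × Δu = 2.10 - 2.4 × (-0.86) = 2.1 + 2.064 = 4.164%.
Real GDP in the next year = 3264 × (1 + 4.164/100) = 3264 × 1.04164 ≈ 3400 billion.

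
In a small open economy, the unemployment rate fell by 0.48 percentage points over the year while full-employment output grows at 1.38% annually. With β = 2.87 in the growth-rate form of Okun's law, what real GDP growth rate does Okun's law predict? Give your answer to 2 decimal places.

Growth-rate Okun's law: g_Y = g_Y* - β × Δu.
g_Y = 1.38 - 2.87 × (-0.48) = 1.38 + 1.3776 = 2.7576%, i.e. 2.76% to 2 d.p.

2.76%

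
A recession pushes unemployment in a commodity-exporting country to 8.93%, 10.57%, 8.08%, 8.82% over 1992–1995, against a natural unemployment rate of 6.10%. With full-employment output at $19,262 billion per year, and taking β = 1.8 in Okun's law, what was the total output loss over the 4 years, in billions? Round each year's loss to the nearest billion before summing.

$4,160 billion

Year 1992: gap = -1.8 × (8.93 - 6.1) = -5.094%, loss ≈ 19262 × 5.094/100 ≈ 981.
Year 1993: gap = -1.8 × (10.57 - 6.1) = -8.046%, loss ≈ 19262 × 8.046/100 ≈ 1550.
Year 1994: gap = -1.8 × (8.08 - 6.1) = -3.564%, loss ≈ 19262 × 3.564/100 ≈ 686.
Year 1995: gap = -1.8 × (8.82 - 6.1) = -4.896%, loss ≈ 19262 × 4.896/100 ≈ 943.
Total lost output = 981 + 1550 + 686 + 943 = 4160 billion.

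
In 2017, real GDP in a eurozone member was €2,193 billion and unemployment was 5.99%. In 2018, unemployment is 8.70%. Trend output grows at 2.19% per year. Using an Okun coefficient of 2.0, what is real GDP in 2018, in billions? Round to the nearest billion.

Δu = 8.7 - 5.99 = 2.71 points.
Okun's law (growth form): g_Y = g_Y* - β × Δu = 2.19 - 2.0 × (2.71) = 2.19 - 5.42 = -3.23%.
Real GDP in the next year = 2193 × (1 - 3.23/100) = 2193 × 0.9677 ≈ 2122 billion.

€2,122 billion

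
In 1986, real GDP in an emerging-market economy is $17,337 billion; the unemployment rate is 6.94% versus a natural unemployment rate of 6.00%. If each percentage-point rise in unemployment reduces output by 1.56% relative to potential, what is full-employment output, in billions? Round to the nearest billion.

$17,595 billion

Unemployment gap = 6.94 - 6 = 0.94 points, so output gap = -1.56 × 0.94 = -1.4664%.
Since Y = Y* × (1 + gap/100), Y* = 17337/0.985336 ≈ 17595 billion.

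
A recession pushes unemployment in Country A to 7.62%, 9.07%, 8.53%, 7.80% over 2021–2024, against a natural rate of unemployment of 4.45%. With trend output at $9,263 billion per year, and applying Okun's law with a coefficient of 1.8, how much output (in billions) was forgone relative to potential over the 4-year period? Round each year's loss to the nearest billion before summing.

$2,538 billion

Year 2021: gap = -1.8 × (7.62 - 4.45) = -5.706%, loss ≈ 9263 × 5.706/100 ≈ 529.
Year 2022: gap = -1.8 × (9.07 - 4.45) = -8.316%, loss ≈ 9263 × 8.316/100 ≈ 770.
Year 2023: gap = -1.8 × (8.53 - 4.45) = -7.344%, loss ≈ 9263 × 7.344/100 ≈ 680.
Year 2024: gap = -1.8 × (7.8 - 4.45) = -6.03%, loss ≈ 9263 × 6.03/100 ≈ 559.
Total lost output = 529 + 770 + 680 + 559 = 2538 billion.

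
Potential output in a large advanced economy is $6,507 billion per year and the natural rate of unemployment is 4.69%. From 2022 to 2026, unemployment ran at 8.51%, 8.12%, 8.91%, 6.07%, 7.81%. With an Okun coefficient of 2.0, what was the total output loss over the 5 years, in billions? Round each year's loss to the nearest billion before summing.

Year 2022: gap = -2.0 × (8.51 - 4.69) = -7.64%, loss ≈ 6507 × 7.64/100 ≈ 497.
Year 2023: gap = -2.0 × (8.12 - 4.69) = -6.86%, loss ≈ 6507 × 6.86/100 ≈ 446.
Year 2024: gap = -2.0 × (8.91 - 4.69) = -8.44%, loss ≈ 6507 × 8.44/100 ≈ 549.
Year 2025: gap = -2.0 × (6.07 - 4.69) = -2.76%, loss ≈ 6507 × 2.76/100 ≈ 180.
Year 2026: gap = -2.0 × (7.81 - 4.69) = -6.24%, loss ≈ 6507 × 6.24/100 ≈ 406.
Total lost output = 497 + 446 + 549 + 180 + 406 = 2078 billion.

$2,078 billion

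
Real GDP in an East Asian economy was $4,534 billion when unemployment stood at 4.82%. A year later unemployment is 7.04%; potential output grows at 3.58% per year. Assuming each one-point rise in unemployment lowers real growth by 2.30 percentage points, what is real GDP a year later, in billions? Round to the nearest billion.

$4,465 billion

Δu = 7.04 - 4.82 = 2.22 points.
Okun's law (growth form): g_Y = g_Y* - β × Δu = 3.58 - 2.30 × (2.22) = 3.58 - 5.106 = -1.526%.
Real GDP in the next year = 4534 × (1 - 1.526/100) = 4534 × 0.98474 ≈ 4465 billion.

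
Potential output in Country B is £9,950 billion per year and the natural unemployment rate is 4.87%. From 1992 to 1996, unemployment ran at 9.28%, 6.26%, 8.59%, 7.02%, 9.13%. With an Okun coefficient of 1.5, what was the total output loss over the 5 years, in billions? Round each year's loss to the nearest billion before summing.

Year 1992: gap = -1.5 × (9.28 - 4.87) = -6.615%, loss ≈ 9950 × 6.615/100 ≈ 658.
Year 1993: gap = -1.5 × (6.26 - 4.87) = -2.085%, loss ≈ 9950 × 2.085/100 ≈ 207.
Year 1994: gap = -1.5 × (8.59 - 4.87) = -5.58%, loss ≈ 9950 × 5.58/100 ≈ 555.
Year 1995: gap = -1.5 × (7.02 - 4.87) = -3.225%, loss ≈ 9950 × 3.225/100 ≈ 321.
Year 1996: gap = -1.5 × (9.13 - 4.87) = -6.39%, loss ≈ 9950 × 6.39/100 ≈ 636.
Total lost output = 658 + 207 + 555 + 321 + 636 = 2377 billion.

£2,377 billion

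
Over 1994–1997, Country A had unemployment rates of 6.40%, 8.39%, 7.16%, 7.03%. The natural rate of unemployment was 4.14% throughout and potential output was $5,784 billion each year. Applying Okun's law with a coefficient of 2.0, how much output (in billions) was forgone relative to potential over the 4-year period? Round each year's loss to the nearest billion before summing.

$1,436 billion

Year 1994: gap = -2.0 × (6.4 - 4.14) = -4.52%, loss ≈ 5784 × 4.52/100 ≈ 261.
Year 1995: gap = -2.0 × (8.39 - 4.14) = -8.5%, loss ≈ 5784 × 8.5/100 ≈ 492.
Year 1996: gap = -2.0 × (7.16 - 4.14) = -6.04%, loss ≈ 5784 × 6.04/100 ≈ 349.
Year 1997: gap = -2.0 × (7.03 - 4.14) = -5.78%, loss ≈ 5784 × 5.78/100 ≈ 334.
Total lost output = 261 + 492 + 349 + 334 = 1436 billion.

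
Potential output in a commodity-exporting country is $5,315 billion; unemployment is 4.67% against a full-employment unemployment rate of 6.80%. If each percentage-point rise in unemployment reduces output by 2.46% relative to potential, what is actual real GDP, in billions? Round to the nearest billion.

Unemployment gap = 4.67 - 6.8 = -2.13 points, so the output gap is -2.46 × (-2.13) = 5.2398%.
Actual GDP = 5315 × (1 + 5.2398/100) = 5315 × 1.052398 ≈ 5593 billion.

$5,593 billion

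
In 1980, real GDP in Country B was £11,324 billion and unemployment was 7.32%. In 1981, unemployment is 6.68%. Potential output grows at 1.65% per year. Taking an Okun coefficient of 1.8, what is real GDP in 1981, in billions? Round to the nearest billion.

£11,641 billion

Δu = 6.68 - 7.32 = -0.64 points.
Okun's law (growth form): g_Y = g_Y* - β × Δu = 1.65 - 1.8 × (-0.64) = 1.65 + 1.152 = 2.802%.
Real GDP in the next year = 11324 × (1 + 2.802/100) = 11324 × 1.02802 ≈ 11641 billion.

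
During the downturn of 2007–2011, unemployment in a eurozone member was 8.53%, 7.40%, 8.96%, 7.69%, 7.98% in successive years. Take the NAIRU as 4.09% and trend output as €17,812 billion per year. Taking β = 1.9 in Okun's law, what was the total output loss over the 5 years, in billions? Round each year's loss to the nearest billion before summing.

Year 2007: gap = -1.9 × (8.53 - 4.09) = -8.436%, loss ≈ 17812 × 8.436/100 ≈ 1503.
Year 2008: gap = -1.9 × (7.4 - 4.09) = -6.289%, loss ≈ 17812 × 6.289/100 ≈ 1120.
Year 2009: gap = -1.9 × (8.96 - 4.09) = -9.253%, loss ≈ 17812 × 9.253/100 ≈ 1648.
Year 2010: gap = -1.9 × (7.69 - 4.09) = -6.84%, loss ≈ 17812 × 6.84/100 ≈ 1218.
Year 2011: gap = -1.9 × (7.98 - 4.09) = -7.391%, loss ≈ 17812 × 7.391/100 ≈ 1316.
Total lost output = 1503 + 1120 + 1648 + 1218 + 1316 = 6805 billion.

€6,805 billion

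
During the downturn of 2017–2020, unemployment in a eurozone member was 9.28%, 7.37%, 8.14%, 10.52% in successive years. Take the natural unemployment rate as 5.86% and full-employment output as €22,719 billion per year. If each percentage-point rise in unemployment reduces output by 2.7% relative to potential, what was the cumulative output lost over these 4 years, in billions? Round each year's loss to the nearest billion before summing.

€7,282 billion

Year 2017: gap = -2.7 × (9.28 - 5.86) = -9.234%, loss ≈ 22719 × 9.234/100 ≈ 2098.
Year 2018: gap = -2.7 × (7.37 - 5.86) = -4.077%, loss ≈ 22719 × 4.077/100 ≈ 926.
Year 2019: gap = -2.7 × (8.14 - 5.86) = -6.156%, loss ≈ 22719 × 6.156/100 ≈ 1399.
Year 2020: gap = -2.7 × (10.52 - 5.86) = -12.582%, loss ≈ 22719 × 12.582/100 ≈ 2859.
Total lost output = 2098 + 926 + 1399 + 2859 = 7282 billion.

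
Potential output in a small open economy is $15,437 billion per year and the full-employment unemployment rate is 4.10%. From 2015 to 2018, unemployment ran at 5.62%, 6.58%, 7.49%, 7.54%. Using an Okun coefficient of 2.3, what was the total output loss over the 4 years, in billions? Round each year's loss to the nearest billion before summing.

Year 2015: gap = -2.3 × (5.62 - 4.1) = -3.496%, loss ≈ 15437 × 3.496/100 ≈ 540.
Year 2016: gap = -2.3 × (6.58 - 4.1) = -5.704%, loss ≈ 15437 × 5.704/100 ≈ 881.
Year 2017: gap = -2.3 × (7.49 - 4.1) = -7.797%, loss ≈ 15437 × 7.797/100 ≈ 1204.
Year 2018: gap = -2.3 × (7.54 - 4.1) = -7.912%, loss ≈ 15437 × 7.912/100 ≈ 1221.
Total lost output = 540 + 881 + 1204 + 1221 = 3846 billion.

$3,846 billion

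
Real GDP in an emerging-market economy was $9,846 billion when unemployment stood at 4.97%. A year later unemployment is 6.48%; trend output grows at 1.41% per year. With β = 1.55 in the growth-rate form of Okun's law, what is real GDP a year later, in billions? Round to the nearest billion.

$9,754 billion

Δu = 6.48 - 4.97 = 1.51 points.
Okun's law (growth form): g_Y = g_Y* - β × Δu = 1.41 - 1.55 × (1.51) = 1.41 - 2.3405 = -0.9305%.
Real GDP in the next year = 9846 × (1 - 0.9305/100) = 9846 × 0.990695 ≈ 9754 billion.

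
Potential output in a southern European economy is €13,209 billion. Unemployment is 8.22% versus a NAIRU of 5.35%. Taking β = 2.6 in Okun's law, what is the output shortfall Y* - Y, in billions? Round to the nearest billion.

€986 billion

Output gap = -2.6 × (8.22 - 5.35) = -2.6 × 2.87 = -7.462%.
Actual GDP ≈ 13209 × 0.92538 ≈ 12223 billion, so the shortfall is 13209 - 12223 = 986 billion.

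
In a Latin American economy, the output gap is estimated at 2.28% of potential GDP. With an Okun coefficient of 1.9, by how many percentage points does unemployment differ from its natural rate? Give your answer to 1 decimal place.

-1.2 percentage points

Okun's law: output gap = -β × (u - u*), so u - u* = -(output gap)/β.
u - u* = -(2.28)/1.9 = -1.2 percentage points.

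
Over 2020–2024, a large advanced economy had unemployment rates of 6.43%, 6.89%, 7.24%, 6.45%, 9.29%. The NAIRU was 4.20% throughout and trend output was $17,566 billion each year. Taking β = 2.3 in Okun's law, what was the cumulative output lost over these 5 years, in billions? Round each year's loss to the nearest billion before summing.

$6,181 billion

Year 2020: gap = -2.3 × (6.43 - 4.2) = -5.129%, loss ≈ 17566 × 5.129/100 ≈ 901.
Year 2021: gap = -2.3 × (6.89 - 4.2) = -6.187%, loss ≈ 17566 × 6.187/100 ≈ 1087.
Year 2022: gap = -2.3 × (7.24 - 4.2) = -6.992%, loss ≈ 17566 × 6.992/100 ≈ 1228.
Year 2023: gap = -2.3 × (6.45 - 4.2) = -5.175%, loss ≈ 17566 × 5.175/100 ≈ 909.
Year 2024: gap = -2.3 × (9.29 - 4.2) = -11.707%, loss ≈ 17566 × 11.707/100 ≈ 2056.
Total lost output = 901 + 1087 + 1228 + 909 + 2056 = 6181 billion.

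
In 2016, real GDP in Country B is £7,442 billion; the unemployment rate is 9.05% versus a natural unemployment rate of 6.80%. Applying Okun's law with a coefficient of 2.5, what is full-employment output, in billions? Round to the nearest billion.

£7,886 billion

Unemployment gap = 9.05 - 6.8 = 2.25 points, so output gap = -2.5 × 2.25 = -5.625%.
Since Y = Y* × (1 + gap/100), Y* = 7442/0.94375 ≈ 7886 billion.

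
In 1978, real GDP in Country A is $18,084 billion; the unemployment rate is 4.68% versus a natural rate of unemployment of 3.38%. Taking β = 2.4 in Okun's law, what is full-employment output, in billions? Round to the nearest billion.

$18,666 billion

Unemployment gap = 4.68 - 3.38 = 1.3 points, so output gap = -2.4 × 1.3 = -3.12%.
Since Y = Y* × (1 + gap/100), Y* = 18084/0.9688 ≈ 18666 billion.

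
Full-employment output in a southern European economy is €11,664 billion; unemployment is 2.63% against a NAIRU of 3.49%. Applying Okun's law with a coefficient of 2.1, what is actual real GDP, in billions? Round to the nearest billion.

€11,875 billion

Unemployment gap = 2.63 - 3.49 = -0.86 points, so the output gap is -2.1 × (-0.86) = 1.806%.
Actual GDP = 11664 × (1 + 1.806/100) = 11664 × 1.01806 ≈ 11875 billion.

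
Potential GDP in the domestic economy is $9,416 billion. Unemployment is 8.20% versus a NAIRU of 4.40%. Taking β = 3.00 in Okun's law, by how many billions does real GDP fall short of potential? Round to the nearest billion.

Output gap = -3.00 × (8.2 - 4.4) = -3 × 3.8 = -11.4%.
Actual GDP ≈ 9416 × 0.886 ≈ 8343 billion, so the shortfall is 9416 - 8343 = 1073 billion.

$1,073 billion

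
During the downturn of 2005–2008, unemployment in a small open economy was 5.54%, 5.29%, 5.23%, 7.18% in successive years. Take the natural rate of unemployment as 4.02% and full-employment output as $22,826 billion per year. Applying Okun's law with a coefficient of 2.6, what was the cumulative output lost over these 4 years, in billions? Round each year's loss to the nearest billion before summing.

Year 2005: gap = -2.6 × (5.54 - 4.02) = -3.952%, loss ≈ 22826 × 3.952/100 ≈ 902.
Year 2006: gap = -2.6 × (5.29 - 4.02) = -3.302%, loss ≈ 22826 × 3.302/100 ≈ 754.
Year 2007: gap = -2.6 × (5.23 - 4.02) = -3.146%, loss ≈ 22826 × 3.146/100 ≈ 718.
Year 2008: gap = -2.6 × (7.18 - 4.02) = -8.216%, loss ≈ 22826 × 8.216/100 ≈ 1875.
Total lost output = 902 + 754 + 718 + 1875 = 4249 billion.

$4,249 billion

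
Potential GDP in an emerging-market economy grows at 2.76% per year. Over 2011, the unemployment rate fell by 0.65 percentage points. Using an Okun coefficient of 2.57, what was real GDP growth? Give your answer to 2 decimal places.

Growth-rate Okun's law: g_Y = g_Y* - β × Δu.
g_Y = 2.76 - 2.57 × (-0.65) = 2.76 + 1.6705 = 4.4305%, i.e. 4.43% to 2 d.p.

4.43%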